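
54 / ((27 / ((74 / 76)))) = 37 / 19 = 1.95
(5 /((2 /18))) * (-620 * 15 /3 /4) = -34875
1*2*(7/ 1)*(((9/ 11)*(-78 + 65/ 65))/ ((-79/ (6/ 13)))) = 5292/ 1027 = 5.15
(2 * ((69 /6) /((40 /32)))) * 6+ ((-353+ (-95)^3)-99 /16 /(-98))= -6723721489 /7840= -857617.54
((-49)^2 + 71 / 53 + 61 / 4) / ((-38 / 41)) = -21013689 / 8056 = -2608.45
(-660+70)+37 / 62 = -36543 / 62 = -589.40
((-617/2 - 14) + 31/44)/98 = -14159/4312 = -3.28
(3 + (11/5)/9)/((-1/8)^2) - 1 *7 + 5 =9254/45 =205.64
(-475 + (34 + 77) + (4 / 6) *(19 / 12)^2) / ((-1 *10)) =78263 / 2160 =36.23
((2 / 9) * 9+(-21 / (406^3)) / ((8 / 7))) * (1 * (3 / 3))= 21852541 / 10926272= 2.00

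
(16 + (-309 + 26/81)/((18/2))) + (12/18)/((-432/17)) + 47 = 167239/5832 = 28.68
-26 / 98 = -0.27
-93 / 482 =-0.19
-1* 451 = -451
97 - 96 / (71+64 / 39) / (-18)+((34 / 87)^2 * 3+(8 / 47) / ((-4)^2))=65536677229 / 671879946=97.54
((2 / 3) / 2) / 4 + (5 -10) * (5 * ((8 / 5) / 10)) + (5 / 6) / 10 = -23 / 6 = -3.83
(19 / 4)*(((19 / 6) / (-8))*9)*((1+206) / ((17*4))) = -224181 / 4352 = -51.51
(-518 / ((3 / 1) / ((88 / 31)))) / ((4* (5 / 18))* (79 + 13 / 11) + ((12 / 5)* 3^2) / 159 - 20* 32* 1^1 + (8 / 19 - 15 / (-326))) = 823042367840 / 924053457333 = 0.89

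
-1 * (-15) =15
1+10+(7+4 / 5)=94 / 5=18.80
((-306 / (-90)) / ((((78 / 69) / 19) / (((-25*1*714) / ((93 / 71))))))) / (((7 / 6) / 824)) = -221659370160 / 403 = -550023251.02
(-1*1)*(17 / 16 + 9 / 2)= -89 / 16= -5.56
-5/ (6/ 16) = -40/ 3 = -13.33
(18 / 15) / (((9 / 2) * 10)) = 2 / 75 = 0.03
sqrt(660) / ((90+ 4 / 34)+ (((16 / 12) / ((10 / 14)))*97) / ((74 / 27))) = 3145*sqrt(165) / 245597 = 0.16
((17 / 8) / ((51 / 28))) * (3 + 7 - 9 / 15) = 329 / 30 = 10.97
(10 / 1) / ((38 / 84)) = 420 / 19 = 22.11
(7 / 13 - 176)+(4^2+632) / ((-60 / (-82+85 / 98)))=2231956 / 3185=700.77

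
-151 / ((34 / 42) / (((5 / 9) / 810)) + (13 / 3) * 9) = -1057 / 8535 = -0.12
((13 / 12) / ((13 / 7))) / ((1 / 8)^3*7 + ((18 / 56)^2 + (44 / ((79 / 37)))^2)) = 274004864 / 199533453381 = 0.00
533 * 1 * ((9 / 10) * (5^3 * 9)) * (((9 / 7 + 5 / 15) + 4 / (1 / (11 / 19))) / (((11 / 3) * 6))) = 282423375 / 2926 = 96522.00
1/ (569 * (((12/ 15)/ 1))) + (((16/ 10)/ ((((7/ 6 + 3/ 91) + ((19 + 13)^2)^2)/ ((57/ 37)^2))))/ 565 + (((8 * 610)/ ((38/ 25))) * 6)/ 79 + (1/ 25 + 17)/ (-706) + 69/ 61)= 7979468113313574164474106487/ 32576351257142862349418380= 244.95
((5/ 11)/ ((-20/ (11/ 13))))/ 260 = -1/ 13520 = -0.00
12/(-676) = -3/169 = -0.02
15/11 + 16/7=281/77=3.65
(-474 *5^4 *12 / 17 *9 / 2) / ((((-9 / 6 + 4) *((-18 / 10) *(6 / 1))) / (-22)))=-13035000 / 17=-766764.71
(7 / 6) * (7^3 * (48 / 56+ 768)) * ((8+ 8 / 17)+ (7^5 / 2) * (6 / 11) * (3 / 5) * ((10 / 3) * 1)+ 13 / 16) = 8447660805129 / 2992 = 2823416044.49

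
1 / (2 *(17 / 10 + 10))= 5 / 117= 0.04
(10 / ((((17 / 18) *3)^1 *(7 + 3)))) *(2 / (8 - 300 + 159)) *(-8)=96 / 2261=0.04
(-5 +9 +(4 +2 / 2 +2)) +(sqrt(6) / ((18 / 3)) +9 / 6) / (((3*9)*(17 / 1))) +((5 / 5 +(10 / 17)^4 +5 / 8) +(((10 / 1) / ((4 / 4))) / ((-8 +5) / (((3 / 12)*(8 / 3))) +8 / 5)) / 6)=sqrt(6) / 2754 +2122921789 / 174391848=12.17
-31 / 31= -1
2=2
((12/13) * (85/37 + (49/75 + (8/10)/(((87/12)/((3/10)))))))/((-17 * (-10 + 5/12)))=11525568/681757375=0.02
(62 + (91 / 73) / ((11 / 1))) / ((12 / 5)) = 249385 / 9636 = 25.88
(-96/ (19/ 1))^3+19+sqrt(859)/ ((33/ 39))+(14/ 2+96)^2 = 13 * sqrt(859)/ 11+72012716/ 6859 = 10533.65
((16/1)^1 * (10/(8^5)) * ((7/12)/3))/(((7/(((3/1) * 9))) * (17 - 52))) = -3/28672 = -0.00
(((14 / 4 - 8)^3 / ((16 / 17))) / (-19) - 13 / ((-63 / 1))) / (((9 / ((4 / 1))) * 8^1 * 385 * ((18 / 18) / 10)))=812375 / 106178688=0.01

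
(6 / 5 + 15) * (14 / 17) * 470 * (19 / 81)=25004 / 17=1470.82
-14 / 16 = -7 / 8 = -0.88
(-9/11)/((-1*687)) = 3/2519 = 0.00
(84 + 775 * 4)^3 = 32278933504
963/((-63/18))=-1926/7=-275.14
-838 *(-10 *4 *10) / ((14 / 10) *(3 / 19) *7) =31844000 / 147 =216625.85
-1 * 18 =-18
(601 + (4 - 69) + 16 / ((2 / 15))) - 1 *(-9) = 665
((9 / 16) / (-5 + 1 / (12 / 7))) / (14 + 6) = -27 / 4240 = -0.01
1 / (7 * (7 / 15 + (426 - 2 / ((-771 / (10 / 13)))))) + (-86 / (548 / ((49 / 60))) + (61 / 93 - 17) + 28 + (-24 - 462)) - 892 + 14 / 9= -104069254678803103 / 76245884247960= -1364.92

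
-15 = -15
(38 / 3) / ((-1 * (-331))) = 38 / 993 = 0.04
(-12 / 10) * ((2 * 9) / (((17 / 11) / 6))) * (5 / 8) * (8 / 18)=-396 / 17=-23.29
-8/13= -0.62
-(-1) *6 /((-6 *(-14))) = 1 /14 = 0.07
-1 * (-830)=830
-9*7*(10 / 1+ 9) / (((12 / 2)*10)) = -399 / 20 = -19.95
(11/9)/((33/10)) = 10/27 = 0.37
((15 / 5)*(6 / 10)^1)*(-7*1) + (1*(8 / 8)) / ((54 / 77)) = -3017 / 270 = -11.17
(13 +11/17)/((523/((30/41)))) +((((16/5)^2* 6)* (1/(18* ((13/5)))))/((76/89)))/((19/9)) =6392422128/8553719915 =0.75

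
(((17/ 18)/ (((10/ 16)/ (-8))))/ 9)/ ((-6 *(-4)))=-68/ 1215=-0.06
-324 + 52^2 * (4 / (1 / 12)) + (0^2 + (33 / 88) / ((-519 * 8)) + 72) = 1434266879 / 11072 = 129540.00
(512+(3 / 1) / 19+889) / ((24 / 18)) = 39933 / 38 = 1050.87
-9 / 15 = -3 / 5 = -0.60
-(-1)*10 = 10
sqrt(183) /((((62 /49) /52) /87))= 110838 *sqrt(183) /31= 48367.38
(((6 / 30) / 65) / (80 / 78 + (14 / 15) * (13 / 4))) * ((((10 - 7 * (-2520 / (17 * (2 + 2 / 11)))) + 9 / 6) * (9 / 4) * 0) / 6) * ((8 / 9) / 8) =0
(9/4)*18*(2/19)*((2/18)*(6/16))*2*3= 81/76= 1.07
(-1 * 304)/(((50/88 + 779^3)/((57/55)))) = -69312/104000410705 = -0.00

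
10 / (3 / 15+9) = 25 / 23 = 1.09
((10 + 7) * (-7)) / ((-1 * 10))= 119 / 10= 11.90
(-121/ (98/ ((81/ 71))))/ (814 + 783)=-9801/ 11111926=-0.00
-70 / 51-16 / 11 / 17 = -818 / 561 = -1.46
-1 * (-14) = 14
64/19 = 3.37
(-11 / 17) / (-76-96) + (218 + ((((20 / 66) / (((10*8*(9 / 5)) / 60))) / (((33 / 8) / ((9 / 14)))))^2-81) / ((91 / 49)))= 470334367841 / 2697047892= 174.39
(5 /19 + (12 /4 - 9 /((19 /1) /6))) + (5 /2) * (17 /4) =11.05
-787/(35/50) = -7870/7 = -1124.29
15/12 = 1.25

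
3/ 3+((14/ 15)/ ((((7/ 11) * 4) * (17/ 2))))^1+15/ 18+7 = 1509/ 170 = 8.88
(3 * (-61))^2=33489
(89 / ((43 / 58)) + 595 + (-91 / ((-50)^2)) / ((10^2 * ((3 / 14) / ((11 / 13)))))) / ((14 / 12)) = 11530101823 / 18812500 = 612.90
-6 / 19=-0.32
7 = 7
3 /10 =0.30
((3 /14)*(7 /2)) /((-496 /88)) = -33 /248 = -0.13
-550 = -550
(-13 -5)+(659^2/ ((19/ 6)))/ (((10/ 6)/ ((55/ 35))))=85975668/ 665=129286.72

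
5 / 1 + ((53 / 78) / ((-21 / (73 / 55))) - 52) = -4238099 / 90090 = -47.04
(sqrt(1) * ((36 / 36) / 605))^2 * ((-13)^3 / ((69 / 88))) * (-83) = 1458808 / 2295975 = 0.64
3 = 3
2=2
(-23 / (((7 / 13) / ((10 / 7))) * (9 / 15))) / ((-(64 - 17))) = 14950 / 6909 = 2.16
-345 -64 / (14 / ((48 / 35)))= -86061 / 245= -351.27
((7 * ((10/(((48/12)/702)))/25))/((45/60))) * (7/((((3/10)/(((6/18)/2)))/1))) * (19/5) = 48412/5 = 9682.40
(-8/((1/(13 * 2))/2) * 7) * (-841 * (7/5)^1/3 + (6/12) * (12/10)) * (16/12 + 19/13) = 143517248/45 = 3189272.18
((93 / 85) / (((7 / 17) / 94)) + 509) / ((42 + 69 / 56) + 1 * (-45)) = -429.20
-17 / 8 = -2.12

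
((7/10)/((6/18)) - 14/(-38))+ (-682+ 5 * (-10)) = -138611/190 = -729.53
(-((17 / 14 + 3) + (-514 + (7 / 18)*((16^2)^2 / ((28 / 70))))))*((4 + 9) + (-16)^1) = 7963927 / 42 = 189617.31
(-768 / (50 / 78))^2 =897122304 / 625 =1435395.69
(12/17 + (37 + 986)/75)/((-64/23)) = -140231/27200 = -5.16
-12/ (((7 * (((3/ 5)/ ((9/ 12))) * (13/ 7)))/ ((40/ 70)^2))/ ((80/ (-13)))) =19200/ 8281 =2.32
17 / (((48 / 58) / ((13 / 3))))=6409 / 72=89.01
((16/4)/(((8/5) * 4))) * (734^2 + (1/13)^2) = 455248825/1352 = 336722.50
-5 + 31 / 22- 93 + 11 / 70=-37127 / 385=-96.43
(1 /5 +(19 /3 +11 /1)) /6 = 263 /90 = 2.92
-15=-15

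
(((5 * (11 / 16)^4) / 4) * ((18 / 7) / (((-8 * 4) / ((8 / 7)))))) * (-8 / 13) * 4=0.06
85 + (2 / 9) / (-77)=58903 / 693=85.00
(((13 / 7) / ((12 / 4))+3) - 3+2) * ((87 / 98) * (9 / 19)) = 14355 / 13034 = 1.10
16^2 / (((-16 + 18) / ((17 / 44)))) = 544 / 11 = 49.45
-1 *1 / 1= -1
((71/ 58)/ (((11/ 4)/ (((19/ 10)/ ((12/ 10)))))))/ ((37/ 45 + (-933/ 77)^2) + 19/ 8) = 43626660/ 9285809251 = 0.00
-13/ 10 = -1.30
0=0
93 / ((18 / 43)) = 1333 / 6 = 222.17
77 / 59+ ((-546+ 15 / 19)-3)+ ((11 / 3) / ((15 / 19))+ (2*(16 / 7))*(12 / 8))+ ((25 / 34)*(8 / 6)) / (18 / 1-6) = -6427029613 / 12005910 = -535.32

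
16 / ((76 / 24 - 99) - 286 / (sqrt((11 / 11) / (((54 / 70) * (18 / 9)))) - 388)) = -40480734048 / 240597791159 - 44928 * sqrt(210) / 240597791159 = -0.17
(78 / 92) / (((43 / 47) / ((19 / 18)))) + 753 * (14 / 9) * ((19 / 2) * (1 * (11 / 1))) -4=1452658765 / 11868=122401.31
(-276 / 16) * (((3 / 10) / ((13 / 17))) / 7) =-3519 / 3640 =-0.97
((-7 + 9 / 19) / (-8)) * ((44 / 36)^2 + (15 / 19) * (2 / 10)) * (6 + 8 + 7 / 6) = 3585491 / 175446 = 20.44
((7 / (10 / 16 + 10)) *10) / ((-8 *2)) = -7 / 17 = -0.41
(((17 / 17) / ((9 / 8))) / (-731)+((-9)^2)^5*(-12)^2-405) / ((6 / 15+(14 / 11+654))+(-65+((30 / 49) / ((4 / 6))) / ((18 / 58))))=8902382331966550735 / 10525334202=845805193.56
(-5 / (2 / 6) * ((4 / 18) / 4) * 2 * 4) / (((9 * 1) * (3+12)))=-4 / 81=-0.05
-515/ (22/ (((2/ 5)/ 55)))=-103/ 605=-0.17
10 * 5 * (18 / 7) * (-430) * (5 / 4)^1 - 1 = -483757 / 7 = -69108.14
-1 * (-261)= 261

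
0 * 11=0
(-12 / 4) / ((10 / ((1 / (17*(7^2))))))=-3 / 8330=-0.00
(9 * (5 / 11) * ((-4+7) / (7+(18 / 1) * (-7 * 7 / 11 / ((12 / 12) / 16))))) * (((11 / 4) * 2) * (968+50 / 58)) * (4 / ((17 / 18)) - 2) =-158551371 / 1383851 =-114.57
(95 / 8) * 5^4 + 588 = 64079 / 8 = 8009.88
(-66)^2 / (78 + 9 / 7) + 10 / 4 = 21253 / 370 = 57.44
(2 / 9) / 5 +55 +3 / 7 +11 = 20939 / 315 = 66.47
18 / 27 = 2 / 3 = 0.67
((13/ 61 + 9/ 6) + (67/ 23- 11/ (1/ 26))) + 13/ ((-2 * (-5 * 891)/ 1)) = -1758680093/ 6250365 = -281.37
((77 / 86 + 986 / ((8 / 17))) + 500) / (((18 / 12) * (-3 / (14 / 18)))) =-3125759 / 6966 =-448.72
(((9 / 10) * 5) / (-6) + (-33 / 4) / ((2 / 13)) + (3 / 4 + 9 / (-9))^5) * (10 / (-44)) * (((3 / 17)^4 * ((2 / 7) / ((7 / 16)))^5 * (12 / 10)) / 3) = 147788955648 / 259518767989019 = 0.00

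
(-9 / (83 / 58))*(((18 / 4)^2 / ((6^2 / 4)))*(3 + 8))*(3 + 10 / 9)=-106227 / 166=-639.92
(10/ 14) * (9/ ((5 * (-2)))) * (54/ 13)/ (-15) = 81/ 455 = 0.18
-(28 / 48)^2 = -49 / 144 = -0.34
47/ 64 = 0.73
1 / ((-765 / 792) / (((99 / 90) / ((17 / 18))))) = -8712 / 7225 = -1.21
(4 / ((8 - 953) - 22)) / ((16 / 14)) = -7 / 1934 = -0.00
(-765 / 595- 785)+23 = -5343 / 7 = -763.29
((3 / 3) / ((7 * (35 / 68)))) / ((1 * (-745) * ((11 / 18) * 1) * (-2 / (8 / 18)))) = 272 / 2007775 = 0.00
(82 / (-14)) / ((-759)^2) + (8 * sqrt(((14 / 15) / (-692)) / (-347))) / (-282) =-2 * sqrt(12606510) / 126965565 -41 / 4032567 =-0.00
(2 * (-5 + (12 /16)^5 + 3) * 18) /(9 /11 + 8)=-178695 /24832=-7.20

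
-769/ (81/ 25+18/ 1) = -19225/ 531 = -36.21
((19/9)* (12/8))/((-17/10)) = -1.86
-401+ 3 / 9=-1202 / 3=-400.67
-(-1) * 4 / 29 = 4 / 29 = 0.14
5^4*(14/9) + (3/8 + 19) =71395/72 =991.60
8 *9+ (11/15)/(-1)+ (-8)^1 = 949/15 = 63.27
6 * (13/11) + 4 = 11.09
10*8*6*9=4320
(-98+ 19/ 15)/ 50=-1451/ 750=-1.93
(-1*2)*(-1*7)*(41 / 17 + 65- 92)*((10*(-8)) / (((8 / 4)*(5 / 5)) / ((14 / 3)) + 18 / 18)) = 19277.18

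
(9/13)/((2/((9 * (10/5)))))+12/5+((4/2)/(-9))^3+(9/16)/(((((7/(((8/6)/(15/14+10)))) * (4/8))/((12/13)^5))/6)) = 364902242063/41954252535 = 8.70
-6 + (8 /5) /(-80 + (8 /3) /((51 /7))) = -45843 /7615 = -6.02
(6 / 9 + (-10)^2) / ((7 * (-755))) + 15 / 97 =1381 / 10185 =0.14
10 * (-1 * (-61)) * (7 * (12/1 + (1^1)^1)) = 55510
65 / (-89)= -65 / 89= -0.73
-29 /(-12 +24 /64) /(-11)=-232 /1023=-0.23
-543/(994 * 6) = -181/1988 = -0.09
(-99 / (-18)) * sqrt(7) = 11 * sqrt(7) / 2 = 14.55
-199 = -199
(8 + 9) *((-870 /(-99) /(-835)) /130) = -493 /358215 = -0.00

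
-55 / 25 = -11 / 5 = -2.20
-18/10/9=-1/5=-0.20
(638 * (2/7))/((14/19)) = 12122/49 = 247.39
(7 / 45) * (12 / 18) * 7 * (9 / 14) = 7 / 15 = 0.47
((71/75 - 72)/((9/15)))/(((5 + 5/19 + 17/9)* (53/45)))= -911259/64819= -14.06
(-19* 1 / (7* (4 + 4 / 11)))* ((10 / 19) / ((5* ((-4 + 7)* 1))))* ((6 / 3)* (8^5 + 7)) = -1430.65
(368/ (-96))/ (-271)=23/ 1626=0.01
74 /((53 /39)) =2886 /53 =54.45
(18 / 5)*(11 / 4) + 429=4389 / 10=438.90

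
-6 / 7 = -0.86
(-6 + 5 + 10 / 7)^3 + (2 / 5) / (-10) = 332 / 8575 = 0.04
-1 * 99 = -99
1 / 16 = 0.06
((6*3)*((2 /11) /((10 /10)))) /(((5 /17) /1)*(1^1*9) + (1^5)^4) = 306 /341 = 0.90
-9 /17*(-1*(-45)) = -23.82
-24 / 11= -2.18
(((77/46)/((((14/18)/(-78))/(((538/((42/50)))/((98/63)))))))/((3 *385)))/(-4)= 472095/31556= 14.96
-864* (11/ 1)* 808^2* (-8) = 49638555648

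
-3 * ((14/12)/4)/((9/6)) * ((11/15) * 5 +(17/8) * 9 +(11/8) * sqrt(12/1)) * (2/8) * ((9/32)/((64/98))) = -1.73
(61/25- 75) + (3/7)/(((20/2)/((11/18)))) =-152321/2100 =-72.53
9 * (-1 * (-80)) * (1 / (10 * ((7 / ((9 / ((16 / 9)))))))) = 729 / 14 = 52.07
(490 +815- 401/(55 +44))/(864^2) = 64397/36951552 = 0.00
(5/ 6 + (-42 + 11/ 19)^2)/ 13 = 3718019/ 28158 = 132.04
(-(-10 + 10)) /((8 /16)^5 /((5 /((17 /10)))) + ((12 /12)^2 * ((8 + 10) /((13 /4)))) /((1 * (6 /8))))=0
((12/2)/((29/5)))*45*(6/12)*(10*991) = 6689250/29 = 230663.79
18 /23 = 0.78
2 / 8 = 1 / 4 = 0.25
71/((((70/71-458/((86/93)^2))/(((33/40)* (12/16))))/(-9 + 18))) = -8304840819/11229218480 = -0.74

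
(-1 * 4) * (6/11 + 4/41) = -1160/451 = -2.57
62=62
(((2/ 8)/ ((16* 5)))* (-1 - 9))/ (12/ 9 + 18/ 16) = -3/ 236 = -0.01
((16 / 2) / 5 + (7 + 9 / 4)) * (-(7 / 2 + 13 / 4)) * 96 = -35154 / 5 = -7030.80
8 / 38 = 4 / 19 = 0.21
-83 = -83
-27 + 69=42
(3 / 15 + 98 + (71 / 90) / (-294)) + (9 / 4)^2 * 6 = 6804047 / 52920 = 128.57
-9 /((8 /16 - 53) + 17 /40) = 360 /2083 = 0.17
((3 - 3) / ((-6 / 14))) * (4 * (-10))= 0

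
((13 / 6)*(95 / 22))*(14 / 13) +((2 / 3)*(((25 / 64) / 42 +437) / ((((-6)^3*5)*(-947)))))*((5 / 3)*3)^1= 91423119251 / 9072290304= 10.08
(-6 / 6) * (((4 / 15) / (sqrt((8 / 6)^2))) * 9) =-9 / 5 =-1.80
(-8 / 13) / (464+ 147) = -8 / 7943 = -0.00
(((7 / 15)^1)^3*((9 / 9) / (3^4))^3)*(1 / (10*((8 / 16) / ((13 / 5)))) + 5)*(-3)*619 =-9766582 / 4982259375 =-0.00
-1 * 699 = -699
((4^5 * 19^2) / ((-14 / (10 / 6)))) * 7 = -924160 / 3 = -308053.33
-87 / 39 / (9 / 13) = -29 / 9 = -3.22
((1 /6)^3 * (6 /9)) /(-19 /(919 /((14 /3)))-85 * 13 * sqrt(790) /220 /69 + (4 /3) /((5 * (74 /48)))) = -1616170868880425 * sqrt(790) /30070624098973703202-849138940253780 /15035312049486851601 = -0.00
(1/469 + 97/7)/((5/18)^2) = 84240/469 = 179.62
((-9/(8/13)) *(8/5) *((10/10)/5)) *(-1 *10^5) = 468000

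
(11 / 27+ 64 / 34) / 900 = 1051 / 413100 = 0.00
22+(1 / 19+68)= 1711 / 19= 90.05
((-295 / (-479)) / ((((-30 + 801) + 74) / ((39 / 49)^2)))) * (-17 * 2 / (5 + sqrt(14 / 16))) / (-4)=180540 / 221965247 - 9027 * sqrt(14) / 221965247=0.00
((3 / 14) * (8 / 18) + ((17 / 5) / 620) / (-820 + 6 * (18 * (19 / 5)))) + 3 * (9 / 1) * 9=6482124443 / 26664960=243.10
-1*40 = -40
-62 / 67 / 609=-62 / 40803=-0.00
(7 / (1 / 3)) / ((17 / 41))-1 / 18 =15481 / 306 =50.59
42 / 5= 8.40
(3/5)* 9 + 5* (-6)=-123/5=-24.60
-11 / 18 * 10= -55 / 9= -6.11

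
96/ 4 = 24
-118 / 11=-10.73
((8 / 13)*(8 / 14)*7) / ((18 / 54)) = 96 / 13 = 7.38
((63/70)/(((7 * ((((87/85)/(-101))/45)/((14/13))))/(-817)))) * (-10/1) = -1893765150/377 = -5023249.73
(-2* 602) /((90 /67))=-40334 /45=-896.31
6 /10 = 3 /5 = 0.60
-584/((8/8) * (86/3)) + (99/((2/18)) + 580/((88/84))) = 673677/473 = 1424.26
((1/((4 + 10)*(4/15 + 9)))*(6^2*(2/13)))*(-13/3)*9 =-1.66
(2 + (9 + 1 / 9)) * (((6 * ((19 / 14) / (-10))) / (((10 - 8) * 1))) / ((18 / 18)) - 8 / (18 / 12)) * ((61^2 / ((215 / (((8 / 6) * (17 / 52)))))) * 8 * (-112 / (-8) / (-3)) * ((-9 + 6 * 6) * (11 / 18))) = 13421111176 / 45279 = 296409.18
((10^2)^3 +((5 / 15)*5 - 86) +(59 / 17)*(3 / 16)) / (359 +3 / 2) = 815931715 / 294168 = 2773.69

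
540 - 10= 530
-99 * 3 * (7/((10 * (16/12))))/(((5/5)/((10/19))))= -6237/76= -82.07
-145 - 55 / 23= -3390 / 23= -147.39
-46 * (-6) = 276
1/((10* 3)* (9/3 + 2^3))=1/330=0.00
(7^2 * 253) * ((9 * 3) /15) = 111573 /5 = 22314.60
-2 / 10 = -1 / 5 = -0.20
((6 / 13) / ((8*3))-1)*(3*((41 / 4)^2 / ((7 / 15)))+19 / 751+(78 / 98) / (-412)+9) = -2116846478445 / 3153527104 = -671.26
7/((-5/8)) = -56/5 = -11.20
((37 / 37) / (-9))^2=0.01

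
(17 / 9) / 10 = 17 / 90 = 0.19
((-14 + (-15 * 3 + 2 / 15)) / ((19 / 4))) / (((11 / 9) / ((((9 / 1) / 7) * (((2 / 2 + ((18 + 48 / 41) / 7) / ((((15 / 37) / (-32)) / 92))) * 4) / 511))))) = 2029.44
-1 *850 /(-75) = 11.33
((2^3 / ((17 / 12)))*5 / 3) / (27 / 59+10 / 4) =18880 / 5933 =3.18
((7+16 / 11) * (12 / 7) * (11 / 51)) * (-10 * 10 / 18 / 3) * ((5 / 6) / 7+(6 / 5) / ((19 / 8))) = -1544420 / 427329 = -3.61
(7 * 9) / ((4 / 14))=441 / 2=220.50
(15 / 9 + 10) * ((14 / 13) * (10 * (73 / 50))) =183.44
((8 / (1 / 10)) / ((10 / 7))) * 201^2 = 2262456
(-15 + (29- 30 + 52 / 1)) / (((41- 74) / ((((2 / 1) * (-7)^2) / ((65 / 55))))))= -1176 / 13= -90.46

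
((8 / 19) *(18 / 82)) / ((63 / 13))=104 / 5453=0.02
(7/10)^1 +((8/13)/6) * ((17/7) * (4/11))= 23741/30030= 0.79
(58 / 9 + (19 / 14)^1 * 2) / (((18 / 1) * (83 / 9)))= 0.06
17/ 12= 1.42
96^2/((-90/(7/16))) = -224/5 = -44.80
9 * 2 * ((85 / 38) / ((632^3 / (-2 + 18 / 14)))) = -3825 / 33573983744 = -0.00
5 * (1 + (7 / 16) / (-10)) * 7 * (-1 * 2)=-1071 / 16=-66.94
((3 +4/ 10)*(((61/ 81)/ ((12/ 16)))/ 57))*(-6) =-8296/ 23085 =-0.36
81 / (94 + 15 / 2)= 0.80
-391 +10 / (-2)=-396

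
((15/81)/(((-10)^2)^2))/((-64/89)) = -89/3456000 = -0.00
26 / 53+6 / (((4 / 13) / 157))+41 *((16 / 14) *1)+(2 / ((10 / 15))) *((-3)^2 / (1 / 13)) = 2567207 / 742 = 3459.85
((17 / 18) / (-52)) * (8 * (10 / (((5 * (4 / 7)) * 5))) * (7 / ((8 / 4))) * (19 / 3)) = -15827 / 7020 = -2.25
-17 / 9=-1.89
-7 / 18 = -0.39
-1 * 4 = -4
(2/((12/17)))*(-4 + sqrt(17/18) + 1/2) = -119/12 + 17*sqrt(34)/36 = -7.16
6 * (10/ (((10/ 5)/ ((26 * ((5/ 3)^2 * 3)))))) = 6500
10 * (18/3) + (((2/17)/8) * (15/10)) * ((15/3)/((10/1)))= 16323/272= 60.01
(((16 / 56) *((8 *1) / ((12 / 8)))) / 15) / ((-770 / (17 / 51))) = -16 / 363825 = -0.00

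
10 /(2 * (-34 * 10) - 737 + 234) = -10 /1183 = -0.01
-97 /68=-1.43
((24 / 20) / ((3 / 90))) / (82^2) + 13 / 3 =21880 / 5043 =4.34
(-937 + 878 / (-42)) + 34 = -19402 / 21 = -923.90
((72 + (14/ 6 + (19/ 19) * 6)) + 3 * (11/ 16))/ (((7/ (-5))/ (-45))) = 42375/ 16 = 2648.44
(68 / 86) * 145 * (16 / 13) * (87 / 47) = 6862560 / 26273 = 261.20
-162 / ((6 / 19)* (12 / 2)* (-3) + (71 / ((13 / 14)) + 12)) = -20007 / 10223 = -1.96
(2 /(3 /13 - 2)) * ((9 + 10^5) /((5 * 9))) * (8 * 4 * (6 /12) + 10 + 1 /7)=-22659182 /345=-65678.79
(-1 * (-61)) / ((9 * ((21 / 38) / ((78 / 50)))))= 30134 / 1575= 19.13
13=13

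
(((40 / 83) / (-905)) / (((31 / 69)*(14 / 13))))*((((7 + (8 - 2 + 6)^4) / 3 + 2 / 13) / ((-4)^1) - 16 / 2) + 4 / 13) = 889985 / 465713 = 1.91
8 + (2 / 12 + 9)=103 / 6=17.17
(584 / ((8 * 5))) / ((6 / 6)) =73 / 5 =14.60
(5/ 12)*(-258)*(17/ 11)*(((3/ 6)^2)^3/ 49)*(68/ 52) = -62135/ 896896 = -0.07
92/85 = 1.08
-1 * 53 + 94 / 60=-1543 / 30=-51.43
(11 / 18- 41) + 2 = -691 / 18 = -38.39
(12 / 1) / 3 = 4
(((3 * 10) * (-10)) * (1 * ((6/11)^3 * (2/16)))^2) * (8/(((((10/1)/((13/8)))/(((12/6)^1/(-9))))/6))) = 379080/1771561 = 0.21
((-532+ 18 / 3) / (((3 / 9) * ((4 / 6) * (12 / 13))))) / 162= -15.83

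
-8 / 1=-8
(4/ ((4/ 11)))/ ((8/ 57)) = 627/ 8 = 78.38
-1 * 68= -68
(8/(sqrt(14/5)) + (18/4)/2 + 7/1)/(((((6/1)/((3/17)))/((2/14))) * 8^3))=sqrt(70)/213248 + 37/487424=0.00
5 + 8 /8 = 6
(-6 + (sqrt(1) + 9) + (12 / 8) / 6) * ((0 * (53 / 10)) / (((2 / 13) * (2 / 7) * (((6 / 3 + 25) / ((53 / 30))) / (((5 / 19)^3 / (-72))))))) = 0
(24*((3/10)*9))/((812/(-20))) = -324/203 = -1.60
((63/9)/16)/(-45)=-7/720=-0.01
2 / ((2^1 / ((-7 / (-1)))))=7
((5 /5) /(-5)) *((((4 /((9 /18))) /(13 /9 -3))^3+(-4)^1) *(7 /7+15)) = 768448 /1715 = 448.07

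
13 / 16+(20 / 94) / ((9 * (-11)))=60329 / 74448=0.81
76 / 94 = 38 / 47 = 0.81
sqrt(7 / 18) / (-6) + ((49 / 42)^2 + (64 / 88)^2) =8233 / 4356 - sqrt(14) / 36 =1.79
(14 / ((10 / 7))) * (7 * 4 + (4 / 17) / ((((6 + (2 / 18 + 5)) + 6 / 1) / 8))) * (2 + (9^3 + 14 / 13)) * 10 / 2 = 2451312724 / 2431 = 1008355.71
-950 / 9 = -105.56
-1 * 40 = -40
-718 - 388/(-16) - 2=-2783/4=-695.75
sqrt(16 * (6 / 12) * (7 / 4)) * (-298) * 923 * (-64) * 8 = 140827648 * sqrt(14) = 526928809.40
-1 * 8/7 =-8/7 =-1.14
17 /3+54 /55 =1097 /165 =6.65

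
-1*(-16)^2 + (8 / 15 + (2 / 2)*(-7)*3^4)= -12337 / 15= -822.47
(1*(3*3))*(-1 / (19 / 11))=-99 / 19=-5.21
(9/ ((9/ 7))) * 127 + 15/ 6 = 1783/ 2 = 891.50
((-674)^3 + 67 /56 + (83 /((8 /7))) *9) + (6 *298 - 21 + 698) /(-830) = -711565508873 /2324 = -306181372.15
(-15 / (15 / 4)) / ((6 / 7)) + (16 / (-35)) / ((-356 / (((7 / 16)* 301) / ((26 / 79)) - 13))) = -810461 / 194376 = -4.17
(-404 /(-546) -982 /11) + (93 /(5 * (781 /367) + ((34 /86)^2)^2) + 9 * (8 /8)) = -316164810028439 /4464817060704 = -70.81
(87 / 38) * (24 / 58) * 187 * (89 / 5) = 299574 / 95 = 3153.41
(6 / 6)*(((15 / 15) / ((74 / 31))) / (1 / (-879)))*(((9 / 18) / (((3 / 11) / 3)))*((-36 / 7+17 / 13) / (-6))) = -34869637 / 26936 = -1294.54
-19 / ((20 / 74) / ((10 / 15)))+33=-208 / 15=-13.87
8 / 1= 8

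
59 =59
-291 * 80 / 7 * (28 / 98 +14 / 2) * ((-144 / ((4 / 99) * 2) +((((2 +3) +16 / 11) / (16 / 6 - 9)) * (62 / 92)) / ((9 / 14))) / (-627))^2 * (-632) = 55125744518133812935040 / 445122354913929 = 123844026.05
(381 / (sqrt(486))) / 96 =127* sqrt(6) / 1728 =0.18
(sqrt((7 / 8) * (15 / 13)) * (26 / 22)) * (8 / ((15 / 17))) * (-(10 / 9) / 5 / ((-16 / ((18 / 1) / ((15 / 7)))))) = 119 * sqrt(2730) / 4950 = 1.26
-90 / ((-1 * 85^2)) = 18 / 1445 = 0.01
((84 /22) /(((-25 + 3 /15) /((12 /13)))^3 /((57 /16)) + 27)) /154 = -577125 /126084311947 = -0.00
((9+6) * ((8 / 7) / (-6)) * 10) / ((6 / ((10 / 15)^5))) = -3200 / 5103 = -0.63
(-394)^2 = 155236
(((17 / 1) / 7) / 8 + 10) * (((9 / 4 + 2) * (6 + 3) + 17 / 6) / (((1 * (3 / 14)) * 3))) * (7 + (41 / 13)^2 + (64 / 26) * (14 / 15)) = 867321589 / 68445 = 12671.80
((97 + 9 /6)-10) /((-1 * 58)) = -177 /116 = -1.53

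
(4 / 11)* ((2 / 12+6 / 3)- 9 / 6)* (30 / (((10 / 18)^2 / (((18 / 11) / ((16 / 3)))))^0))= 7.27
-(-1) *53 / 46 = 53 / 46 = 1.15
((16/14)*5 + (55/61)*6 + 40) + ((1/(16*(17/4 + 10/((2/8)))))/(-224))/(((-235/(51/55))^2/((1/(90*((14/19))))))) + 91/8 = 14140806029057065049/226256075707200000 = 62.50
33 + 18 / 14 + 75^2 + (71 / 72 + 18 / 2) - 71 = 2821529 / 504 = 5598.27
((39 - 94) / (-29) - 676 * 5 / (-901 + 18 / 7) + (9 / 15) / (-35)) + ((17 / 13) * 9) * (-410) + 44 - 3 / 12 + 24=-7886726577911 / 1659667100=-4751.99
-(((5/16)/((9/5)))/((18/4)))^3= -0.00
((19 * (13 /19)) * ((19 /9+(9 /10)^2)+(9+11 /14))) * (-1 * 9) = -1040689 /700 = -1486.70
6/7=0.86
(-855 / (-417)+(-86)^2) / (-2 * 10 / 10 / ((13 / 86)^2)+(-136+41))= -173787601 / 4287733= -40.53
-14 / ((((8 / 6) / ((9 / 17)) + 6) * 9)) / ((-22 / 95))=399 / 506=0.79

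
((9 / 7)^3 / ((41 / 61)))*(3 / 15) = 44469 / 70315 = 0.63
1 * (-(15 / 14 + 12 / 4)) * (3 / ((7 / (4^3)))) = -5472 / 49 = -111.67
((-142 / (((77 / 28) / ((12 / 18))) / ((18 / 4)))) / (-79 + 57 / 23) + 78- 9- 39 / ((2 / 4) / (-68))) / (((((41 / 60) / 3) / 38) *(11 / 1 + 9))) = 2224292589 / 49610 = 44835.57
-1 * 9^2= -81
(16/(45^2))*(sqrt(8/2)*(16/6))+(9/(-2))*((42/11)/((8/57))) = -65423447/534600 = -122.38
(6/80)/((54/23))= 23/720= 0.03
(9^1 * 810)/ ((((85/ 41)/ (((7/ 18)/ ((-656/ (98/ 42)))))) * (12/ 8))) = -441/ 136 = -3.24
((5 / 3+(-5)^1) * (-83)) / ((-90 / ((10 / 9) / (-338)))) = 415 / 41067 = 0.01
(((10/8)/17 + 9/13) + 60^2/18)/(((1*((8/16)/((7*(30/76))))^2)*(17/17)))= 1956683925/319124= 6131.42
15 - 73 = -58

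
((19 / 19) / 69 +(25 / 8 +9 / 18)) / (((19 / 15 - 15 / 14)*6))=1715 / 552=3.11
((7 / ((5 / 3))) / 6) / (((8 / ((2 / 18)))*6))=7 / 4320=0.00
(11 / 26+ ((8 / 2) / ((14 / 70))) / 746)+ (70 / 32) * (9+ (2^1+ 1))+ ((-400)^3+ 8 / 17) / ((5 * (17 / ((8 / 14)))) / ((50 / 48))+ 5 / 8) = -844063406352521 / 1891672484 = -446199.55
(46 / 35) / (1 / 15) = 138 / 7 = 19.71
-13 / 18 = -0.72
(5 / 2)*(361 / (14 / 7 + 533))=361 / 214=1.69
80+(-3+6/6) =78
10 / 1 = 10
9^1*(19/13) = 171/13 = 13.15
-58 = -58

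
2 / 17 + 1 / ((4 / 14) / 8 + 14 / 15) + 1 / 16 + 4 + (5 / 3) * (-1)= 1177477 / 332112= 3.55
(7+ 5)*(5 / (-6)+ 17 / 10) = 52 / 5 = 10.40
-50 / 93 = -0.54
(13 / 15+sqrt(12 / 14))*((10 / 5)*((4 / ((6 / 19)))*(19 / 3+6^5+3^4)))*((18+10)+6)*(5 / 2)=396217640 / 27+21770200*sqrt(42) / 9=30351063.09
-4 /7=-0.57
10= 10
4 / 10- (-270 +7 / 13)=269.86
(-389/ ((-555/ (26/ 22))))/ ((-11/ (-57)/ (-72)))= -6917976/ 22385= -309.05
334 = 334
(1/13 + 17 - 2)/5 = 196/65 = 3.02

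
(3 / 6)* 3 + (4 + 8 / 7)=6.64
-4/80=-1/20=-0.05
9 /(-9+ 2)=-9 /7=-1.29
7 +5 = 12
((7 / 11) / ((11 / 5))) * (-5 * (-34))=5950 / 121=49.17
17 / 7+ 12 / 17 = 373 / 119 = 3.13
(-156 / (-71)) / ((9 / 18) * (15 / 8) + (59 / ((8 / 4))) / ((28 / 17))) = 17472 / 149881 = 0.12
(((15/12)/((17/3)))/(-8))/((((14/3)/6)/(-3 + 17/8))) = 135/4352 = 0.03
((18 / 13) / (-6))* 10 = -30 / 13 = -2.31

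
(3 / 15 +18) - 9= 46 / 5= 9.20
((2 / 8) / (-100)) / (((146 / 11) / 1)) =-11 / 58400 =-0.00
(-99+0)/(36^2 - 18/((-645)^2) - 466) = -508475/4262972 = -0.12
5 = 5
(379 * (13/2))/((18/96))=39416/3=13138.67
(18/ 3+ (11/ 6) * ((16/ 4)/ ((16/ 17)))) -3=259/ 24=10.79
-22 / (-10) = 11 / 5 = 2.20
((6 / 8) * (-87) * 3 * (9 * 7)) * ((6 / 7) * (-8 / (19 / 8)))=676512 / 19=35605.89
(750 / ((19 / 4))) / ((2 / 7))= 10500 / 19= 552.63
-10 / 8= -5 / 4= -1.25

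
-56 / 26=-28 / 13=-2.15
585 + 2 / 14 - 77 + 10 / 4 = 7149 / 14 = 510.64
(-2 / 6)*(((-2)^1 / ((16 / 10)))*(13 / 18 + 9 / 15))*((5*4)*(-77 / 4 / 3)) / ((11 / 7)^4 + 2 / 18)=-22000363 / 1932048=-11.39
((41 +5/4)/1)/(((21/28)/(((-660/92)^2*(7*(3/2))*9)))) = 289864575/1058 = 273974.08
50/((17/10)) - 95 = -1115/17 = -65.59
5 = 5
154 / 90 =77 / 45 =1.71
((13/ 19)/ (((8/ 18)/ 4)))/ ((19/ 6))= 702/ 361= 1.94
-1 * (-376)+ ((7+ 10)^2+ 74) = 739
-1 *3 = -3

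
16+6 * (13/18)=61/3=20.33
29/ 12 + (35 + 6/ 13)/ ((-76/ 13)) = -208/ 57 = -3.65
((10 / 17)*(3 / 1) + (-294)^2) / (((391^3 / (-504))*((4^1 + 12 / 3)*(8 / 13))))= -0.15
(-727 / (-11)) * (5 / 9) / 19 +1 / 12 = 15167 / 7524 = 2.02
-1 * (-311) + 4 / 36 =2800 / 9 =311.11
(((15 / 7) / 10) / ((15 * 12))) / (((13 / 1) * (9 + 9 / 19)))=19 / 1965600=0.00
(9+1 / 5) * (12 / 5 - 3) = -138 / 25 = -5.52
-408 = -408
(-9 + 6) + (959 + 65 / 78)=5741 / 6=956.83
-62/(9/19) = -1178/9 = -130.89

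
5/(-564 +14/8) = -20/2249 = -0.01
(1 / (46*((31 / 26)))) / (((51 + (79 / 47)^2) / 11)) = 315887 / 84775700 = 0.00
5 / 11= 0.45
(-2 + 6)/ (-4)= -1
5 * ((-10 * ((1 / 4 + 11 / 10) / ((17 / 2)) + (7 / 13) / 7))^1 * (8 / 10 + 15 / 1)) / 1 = -41159 / 221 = -186.24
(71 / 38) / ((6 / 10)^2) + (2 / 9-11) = -637 / 114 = -5.59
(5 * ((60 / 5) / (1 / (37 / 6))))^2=136900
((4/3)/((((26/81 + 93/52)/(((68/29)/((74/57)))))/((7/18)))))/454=2116296/2164128335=0.00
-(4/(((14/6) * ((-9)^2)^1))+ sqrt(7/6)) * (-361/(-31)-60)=5996/5859+ 1499 * sqrt(42)/186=53.25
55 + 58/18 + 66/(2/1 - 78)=19615/342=57.35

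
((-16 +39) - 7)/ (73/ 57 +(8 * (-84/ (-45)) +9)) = 2280/ 3593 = 0.63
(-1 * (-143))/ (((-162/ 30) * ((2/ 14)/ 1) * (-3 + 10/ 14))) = 35035/ 432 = 81.10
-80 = -80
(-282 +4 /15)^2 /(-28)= -4464769 /1575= -2834.77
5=5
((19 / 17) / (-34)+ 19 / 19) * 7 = 3913 / 578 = 6.77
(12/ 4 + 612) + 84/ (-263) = 161661/ 263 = 614.68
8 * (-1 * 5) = -40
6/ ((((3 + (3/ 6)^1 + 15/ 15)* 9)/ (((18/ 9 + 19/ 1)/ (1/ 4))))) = 112/ 9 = 12.44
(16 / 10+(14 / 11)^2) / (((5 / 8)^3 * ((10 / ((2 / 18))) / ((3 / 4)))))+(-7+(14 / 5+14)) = 11241547 / 1134375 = 9.91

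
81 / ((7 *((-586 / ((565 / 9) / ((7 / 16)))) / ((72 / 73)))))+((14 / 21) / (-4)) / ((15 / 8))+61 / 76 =-7458726299 / 3584368620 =-2.08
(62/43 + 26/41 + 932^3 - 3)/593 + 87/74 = 105616590270803/77363966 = 1365191.00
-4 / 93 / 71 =-4 / 6603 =-0.00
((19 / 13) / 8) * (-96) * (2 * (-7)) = 3192 / 13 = 245.54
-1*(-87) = 87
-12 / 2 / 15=-2 / 5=-0.40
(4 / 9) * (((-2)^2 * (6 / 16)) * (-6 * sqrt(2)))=-4 * sqrt(2)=-5.66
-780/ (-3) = 260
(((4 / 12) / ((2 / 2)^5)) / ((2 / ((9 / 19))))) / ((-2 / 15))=-45 / 76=-0.59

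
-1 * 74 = -74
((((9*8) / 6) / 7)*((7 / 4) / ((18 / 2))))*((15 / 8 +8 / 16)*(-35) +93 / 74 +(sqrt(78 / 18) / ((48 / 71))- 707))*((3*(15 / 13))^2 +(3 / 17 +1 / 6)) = -5512404425 / 1700816 +15085015*sqrt(39) / 7446816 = -3228.38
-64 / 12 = -16 / 3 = -5.33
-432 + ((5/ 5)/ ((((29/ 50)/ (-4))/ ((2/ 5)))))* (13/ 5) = -12736/ 29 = -439.17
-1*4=-4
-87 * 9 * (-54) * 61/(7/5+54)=12896010/277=46555.99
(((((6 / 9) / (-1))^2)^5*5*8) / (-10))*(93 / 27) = -126976 / 531441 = -0.24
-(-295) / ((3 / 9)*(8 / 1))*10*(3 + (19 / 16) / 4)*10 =4668375 / 128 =36471.68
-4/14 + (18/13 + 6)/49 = -86/637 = -0.14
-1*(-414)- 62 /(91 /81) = 32652 /91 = 358.81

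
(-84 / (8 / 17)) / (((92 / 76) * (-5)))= 6783 / 230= 29.49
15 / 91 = 0.16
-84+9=-75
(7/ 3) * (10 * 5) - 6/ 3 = 344/ 3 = 114.67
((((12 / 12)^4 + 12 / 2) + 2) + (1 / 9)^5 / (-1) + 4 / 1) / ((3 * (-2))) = -383818 / 177147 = -2.17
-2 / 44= -1 / 22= -0.05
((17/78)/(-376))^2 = 289/860131584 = 0.00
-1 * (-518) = 518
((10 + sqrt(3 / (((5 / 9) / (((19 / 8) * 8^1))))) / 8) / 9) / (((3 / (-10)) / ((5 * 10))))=-5000 / 27 - 25 * sqrt(285) / 18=-208.63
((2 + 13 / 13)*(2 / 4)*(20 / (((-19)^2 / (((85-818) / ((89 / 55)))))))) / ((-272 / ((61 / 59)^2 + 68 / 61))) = 0.30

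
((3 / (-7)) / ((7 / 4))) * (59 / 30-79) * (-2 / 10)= -4622 / 1225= -3.77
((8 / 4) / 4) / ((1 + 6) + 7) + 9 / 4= 16 / 7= 2.29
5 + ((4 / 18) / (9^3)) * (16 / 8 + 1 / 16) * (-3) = 29149 / 5832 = 5.00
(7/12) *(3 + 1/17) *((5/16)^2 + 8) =62881/4352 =14.45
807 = 807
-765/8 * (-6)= 2295/4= 573.75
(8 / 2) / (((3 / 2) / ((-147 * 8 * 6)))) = -18816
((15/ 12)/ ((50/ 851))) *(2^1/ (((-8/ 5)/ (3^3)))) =-718.03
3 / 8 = 0.38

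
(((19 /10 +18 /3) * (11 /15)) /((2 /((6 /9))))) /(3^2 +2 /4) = 869 /4275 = 0.20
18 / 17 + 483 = 8229 / 17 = 484.06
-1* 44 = -44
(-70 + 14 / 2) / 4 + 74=233 / 4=58.25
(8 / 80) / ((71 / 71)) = 1 / 10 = 0.10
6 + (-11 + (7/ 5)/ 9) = -218/ 45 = -4.84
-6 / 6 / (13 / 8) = -8 / 13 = -0.62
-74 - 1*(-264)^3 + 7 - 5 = 18399672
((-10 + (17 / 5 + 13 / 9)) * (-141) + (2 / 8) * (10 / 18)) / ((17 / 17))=130873 / 180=727.07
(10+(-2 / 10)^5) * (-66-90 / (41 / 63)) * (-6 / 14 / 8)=109.44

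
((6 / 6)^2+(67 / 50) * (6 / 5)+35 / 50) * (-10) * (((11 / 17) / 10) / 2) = -9097 / 8500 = -1.07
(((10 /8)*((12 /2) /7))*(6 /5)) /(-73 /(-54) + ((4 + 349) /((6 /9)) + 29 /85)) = 20655 /8533616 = 0.00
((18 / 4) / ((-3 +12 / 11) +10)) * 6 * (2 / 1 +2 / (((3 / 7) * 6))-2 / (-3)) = 1023 / 89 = 11.49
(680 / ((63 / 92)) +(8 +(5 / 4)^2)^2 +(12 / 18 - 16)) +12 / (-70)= 12314333 / 11520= 1068.95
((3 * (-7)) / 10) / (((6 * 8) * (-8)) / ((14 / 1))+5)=147 / 1570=0.09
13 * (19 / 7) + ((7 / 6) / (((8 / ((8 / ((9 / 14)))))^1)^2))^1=38.11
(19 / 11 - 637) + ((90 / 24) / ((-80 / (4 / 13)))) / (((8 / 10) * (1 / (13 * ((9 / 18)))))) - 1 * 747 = -1382.39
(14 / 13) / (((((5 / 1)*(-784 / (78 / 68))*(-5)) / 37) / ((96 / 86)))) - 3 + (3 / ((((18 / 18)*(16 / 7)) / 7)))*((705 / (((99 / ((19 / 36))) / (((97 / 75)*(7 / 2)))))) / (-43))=-32254977857 / 4863196800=-6.63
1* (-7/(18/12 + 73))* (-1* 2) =28/149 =0.19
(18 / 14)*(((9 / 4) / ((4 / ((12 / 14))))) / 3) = 81 / 392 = 0.21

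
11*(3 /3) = 11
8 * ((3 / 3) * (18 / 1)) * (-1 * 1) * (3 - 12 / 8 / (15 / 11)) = -1368 / 5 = -273.60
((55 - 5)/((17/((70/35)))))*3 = 300/17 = 17.65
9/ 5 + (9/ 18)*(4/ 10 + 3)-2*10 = -33/ 2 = -16.50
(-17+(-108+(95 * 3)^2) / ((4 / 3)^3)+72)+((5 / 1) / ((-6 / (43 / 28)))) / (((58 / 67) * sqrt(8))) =2193679 / 64-14405 * sqrt(2) / 38976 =34275.71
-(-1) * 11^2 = 121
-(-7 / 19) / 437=7 / 8303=0.00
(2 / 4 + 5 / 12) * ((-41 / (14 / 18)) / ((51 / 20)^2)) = -45100 / 6069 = -7.43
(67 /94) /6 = 67 /564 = 0.12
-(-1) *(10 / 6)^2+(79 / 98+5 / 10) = 1801 / 441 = 4.08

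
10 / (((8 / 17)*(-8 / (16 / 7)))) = -85 / 14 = -6.07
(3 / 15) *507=507 / 5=101.40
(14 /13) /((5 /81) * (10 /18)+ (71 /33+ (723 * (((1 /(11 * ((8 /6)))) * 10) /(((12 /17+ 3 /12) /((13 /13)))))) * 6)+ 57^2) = 112266 /661491371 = 0.00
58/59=0.98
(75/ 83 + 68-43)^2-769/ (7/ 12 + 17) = 911775808/ 1453579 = 627.26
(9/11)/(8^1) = 9/88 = 0.10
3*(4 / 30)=2 / 5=0.40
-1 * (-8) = 8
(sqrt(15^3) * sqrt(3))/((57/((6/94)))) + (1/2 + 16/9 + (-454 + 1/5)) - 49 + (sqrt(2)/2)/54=-45047/90 + sqrt(2)/108 + 45 * sqrt(5)/893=-500.40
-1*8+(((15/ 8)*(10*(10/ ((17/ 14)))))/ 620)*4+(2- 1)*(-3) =-5272/ 527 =-10.00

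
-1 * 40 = -40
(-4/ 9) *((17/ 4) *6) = -34/ 3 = -11.33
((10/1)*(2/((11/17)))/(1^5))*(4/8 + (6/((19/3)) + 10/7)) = 130050/1463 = 88.89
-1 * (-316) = 316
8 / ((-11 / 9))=-72 / 11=-6.55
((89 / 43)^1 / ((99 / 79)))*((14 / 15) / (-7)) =-14062 / 63855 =-0.22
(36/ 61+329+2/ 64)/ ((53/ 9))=5790789/ 103456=55.97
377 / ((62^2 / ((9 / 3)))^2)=3393 / 14776336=0.00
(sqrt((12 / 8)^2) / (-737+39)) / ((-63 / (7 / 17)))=1 / 71196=0.00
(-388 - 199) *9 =-5283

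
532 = 532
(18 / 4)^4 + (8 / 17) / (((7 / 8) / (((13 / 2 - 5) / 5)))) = 3905331 / 9520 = 410.22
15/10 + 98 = 199/2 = 99.50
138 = 138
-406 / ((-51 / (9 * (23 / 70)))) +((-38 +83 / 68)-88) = -34421 / 340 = -101.24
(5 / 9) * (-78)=-43.33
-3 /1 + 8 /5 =-7 /5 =-1.40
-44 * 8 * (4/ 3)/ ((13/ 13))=-1408/ 3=-469.33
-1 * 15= -15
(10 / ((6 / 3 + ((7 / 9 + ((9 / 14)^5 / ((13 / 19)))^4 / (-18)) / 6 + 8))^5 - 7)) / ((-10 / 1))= -0.00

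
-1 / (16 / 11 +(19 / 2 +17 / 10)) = -55 / 696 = -0.08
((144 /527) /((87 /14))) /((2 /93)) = 1008 /493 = 2.04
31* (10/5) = 62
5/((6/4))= 10/3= 3.33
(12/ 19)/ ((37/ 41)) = 492/ 703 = 0.70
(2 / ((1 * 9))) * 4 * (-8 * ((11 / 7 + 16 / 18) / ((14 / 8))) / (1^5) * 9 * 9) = -39680 / 49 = -809.80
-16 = -16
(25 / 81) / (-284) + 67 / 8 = 385267 / 46008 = 8.37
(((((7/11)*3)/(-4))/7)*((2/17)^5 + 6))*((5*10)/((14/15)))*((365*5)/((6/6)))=-8745464559375/218657978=-39996.09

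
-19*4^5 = -19456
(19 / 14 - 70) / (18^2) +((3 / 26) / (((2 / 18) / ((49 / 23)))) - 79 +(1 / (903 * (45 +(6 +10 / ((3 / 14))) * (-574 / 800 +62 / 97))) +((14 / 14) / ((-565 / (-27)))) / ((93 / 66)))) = -62341547976208878011 / 809992936558882440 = -76.97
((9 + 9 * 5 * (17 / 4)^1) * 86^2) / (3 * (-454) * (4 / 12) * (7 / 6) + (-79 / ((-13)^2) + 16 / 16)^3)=-2796.99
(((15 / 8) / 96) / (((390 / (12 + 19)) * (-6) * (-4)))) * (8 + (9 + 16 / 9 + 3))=1519 / 1078272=0.00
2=2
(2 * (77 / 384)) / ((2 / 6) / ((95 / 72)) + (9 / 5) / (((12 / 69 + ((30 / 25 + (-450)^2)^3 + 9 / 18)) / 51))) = 1081340467858218753955 / 681177973464236509056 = 1.59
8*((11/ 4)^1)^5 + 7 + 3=162331/ 128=1268.21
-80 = -80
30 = 30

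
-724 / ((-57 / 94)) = 68056 / 57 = 1193.96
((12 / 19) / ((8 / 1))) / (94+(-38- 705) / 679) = 2037 / 2397154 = 0.00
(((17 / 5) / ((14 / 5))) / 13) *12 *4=408 / 91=4.48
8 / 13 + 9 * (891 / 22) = 365.12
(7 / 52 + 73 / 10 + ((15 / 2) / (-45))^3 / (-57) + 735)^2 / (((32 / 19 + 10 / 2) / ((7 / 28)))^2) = 353020923355498321 / 457829897241600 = 771.07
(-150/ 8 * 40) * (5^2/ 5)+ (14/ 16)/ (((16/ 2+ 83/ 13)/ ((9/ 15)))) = -3749.96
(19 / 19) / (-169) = -1 / 169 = -0.01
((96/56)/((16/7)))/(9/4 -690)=-0.00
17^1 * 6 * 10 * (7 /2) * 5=17850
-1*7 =-7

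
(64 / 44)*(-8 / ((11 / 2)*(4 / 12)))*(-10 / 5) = 1536 / 121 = 12.69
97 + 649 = 746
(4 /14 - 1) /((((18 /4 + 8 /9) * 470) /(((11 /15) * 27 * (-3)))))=2673 /159565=0.02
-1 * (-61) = 61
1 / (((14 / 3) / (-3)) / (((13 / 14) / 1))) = -117 / 196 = -0.60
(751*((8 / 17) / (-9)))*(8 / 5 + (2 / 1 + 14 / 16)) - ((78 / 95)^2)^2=-2195528517193 / 12461945625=-176.18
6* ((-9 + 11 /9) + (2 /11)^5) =-22546564 /483153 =-46.67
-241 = -241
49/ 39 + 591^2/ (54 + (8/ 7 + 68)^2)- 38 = 327995425/ 9239178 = 35.50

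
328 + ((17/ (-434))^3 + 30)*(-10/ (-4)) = 65887657659/ 163493008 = 403.00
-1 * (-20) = 20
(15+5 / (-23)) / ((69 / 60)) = 6800 / 529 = 12.85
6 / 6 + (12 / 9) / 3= 13 / 9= 1.44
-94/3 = -31.33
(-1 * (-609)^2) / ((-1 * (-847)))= -52983 / 121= -437.88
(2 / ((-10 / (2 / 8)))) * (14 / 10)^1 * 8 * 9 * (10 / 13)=-252 / 65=-3.88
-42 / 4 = -21 / 2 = -10.50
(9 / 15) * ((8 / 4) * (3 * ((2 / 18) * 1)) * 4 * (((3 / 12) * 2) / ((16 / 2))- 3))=-47 / 10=-4.70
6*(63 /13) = 378 /13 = 29.08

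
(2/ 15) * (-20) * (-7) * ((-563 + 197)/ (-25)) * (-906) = -6189792/ 25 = -247591.68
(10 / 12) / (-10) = -1 / 12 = -0.08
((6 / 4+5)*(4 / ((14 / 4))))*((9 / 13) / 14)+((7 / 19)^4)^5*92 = 0.37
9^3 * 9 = 6561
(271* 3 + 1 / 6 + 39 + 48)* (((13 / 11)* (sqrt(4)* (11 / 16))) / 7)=70213 / 336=208.97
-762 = -762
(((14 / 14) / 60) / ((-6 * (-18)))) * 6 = 1 / 1080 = 0.00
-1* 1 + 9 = 8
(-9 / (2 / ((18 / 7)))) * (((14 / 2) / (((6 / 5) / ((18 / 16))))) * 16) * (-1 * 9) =10935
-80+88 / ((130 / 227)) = 4788 / 65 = 73.66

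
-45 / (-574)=45 / 574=0.08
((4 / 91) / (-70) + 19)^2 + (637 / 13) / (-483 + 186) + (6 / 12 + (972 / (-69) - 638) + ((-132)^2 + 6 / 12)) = 1187284861809889 / 69295200975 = 17133.72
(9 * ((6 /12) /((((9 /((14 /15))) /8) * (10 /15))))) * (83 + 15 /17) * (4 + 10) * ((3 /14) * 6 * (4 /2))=1437408 /85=16910.68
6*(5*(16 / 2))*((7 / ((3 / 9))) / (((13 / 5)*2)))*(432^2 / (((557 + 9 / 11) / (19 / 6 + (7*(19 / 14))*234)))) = 7197777417600 / 9971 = 721871168.15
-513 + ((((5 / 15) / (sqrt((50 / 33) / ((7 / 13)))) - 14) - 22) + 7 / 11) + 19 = -5823 / 11 + sqrt(6006) / 390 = -529.16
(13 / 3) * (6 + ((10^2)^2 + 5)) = 43381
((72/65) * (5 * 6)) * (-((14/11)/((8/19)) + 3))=-200.14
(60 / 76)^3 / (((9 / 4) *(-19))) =-1500 / 130321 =-0.01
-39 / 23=-1.70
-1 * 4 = -4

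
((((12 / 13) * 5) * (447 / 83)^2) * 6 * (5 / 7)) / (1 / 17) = 6114155400 / 626899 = 9753.02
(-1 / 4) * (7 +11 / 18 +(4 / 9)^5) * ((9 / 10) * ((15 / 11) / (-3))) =0.78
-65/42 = -1.55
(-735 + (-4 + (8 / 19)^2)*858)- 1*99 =-4113.89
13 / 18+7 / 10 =64 / 45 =1.42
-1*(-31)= 31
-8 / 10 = -4 / 5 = -0.80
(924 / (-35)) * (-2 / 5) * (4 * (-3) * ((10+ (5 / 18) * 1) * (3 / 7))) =-558.17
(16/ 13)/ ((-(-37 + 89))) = -0.02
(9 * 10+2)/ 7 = 92/ 7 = 13.14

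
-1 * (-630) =630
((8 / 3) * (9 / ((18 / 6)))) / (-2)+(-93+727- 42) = 588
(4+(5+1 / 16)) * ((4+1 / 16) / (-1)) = -9425 / 256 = -36.82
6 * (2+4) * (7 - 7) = 0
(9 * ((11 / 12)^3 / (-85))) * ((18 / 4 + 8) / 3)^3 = -4159375 / 705024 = -5.90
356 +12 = 368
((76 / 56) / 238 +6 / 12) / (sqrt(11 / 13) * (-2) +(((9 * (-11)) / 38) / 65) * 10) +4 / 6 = 130396249 / 178738476 - 7907705 * sqrt(143) / 327687206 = 0.44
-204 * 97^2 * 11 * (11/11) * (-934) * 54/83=1064895415056/83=12830065241.64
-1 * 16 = -16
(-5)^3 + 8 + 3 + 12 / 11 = -1242 / 11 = -112.91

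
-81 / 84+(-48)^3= -3096603 / 28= -110592.96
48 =48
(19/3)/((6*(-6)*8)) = -0.02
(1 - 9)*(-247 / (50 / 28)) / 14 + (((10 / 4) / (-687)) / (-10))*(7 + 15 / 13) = 35296637 / 446550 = 79.04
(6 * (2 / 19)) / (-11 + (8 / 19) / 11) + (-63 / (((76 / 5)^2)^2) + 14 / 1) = 1065564417667 / 76432745216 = 13.94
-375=-375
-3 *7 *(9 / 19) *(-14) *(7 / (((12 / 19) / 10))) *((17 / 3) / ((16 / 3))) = 262395 / 16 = 16399.69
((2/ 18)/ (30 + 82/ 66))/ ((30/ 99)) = 121/ 10310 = 0.01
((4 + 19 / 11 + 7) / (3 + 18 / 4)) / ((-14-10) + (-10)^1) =-28 / 561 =-0.05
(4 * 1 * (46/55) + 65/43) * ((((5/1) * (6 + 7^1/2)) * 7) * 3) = 4583313/946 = 4844.94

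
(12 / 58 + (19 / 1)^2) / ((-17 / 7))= -148.73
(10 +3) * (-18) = -234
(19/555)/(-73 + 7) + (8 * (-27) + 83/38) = -74404868/347985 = -213.82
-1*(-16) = 16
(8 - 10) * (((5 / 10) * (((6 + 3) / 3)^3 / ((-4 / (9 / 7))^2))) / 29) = -2187 / 22736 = -0.10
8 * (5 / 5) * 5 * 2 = 80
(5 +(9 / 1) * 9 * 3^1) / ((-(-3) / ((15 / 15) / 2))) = 124 / 3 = 41.33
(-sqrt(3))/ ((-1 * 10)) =sqrt(3)/ 10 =0.17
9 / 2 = 4.50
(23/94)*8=92/47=1.96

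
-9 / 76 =-0.12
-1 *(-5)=5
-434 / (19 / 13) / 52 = -5.71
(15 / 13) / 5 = 3 / 13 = 0.23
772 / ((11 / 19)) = 14668 / 11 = 1333.45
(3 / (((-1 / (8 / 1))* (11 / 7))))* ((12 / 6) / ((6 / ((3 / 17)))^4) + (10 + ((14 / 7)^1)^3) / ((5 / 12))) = -3030810153 / 4593655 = -659.78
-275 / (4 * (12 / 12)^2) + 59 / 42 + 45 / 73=-409181 / 6132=-66.73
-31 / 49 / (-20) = 31 / 980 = 0.03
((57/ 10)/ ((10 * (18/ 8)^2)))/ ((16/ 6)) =19/ 450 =0.04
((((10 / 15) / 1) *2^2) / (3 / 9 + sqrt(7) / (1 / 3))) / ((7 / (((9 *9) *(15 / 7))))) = -4860 / 13867 + 43740 *sqrt(7) / 13867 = 7.99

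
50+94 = 144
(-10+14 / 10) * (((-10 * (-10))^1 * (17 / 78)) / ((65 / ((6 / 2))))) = -1462 / 169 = -8.65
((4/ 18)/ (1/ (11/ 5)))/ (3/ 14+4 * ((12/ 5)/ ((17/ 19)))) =5236/ 117207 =0.04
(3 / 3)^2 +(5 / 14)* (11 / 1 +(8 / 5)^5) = 75893 / 8750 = 8.67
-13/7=-1.86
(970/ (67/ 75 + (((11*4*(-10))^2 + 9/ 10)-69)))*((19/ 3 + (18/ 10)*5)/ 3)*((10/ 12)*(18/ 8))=1394375/ 29029919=0.05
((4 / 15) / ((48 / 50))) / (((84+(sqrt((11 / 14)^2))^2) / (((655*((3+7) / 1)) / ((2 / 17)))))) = 182.77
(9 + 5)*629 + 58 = 8864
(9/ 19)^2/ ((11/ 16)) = 1296/ 3971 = 0.33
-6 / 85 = -0.07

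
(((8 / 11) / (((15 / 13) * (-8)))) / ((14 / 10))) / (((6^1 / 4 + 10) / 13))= -338 / 5313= -0.06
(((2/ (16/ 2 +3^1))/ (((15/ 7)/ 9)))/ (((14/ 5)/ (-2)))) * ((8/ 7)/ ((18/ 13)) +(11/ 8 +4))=-3125/ 924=-3.38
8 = 8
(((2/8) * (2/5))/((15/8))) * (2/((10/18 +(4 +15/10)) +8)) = 48/6325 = 0.01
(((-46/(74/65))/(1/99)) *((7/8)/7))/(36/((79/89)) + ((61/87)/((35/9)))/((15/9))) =-6593211625/536209624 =-12.30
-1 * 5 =-5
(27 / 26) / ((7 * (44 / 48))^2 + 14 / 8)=0.02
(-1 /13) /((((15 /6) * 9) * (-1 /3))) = 0.01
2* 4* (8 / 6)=32 / 3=10.67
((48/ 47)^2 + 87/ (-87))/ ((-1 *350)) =-19/ 154630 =-0.00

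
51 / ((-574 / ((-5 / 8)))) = 255 / 4592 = 0.06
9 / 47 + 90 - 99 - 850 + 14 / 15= -604802 / 705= -857.88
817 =817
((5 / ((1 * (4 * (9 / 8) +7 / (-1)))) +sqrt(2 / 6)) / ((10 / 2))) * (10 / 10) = -2 / 5 +sqrt(3) / 15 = -0.28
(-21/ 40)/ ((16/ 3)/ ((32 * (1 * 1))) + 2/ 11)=-693/ 460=-1.51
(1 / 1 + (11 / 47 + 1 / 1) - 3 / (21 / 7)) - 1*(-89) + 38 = 6027 / 47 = 128.23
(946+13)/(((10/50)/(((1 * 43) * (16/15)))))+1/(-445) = 293607437/1335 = 219930.66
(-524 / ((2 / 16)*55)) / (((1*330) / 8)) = -16768 / 9075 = -1.85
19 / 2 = 9.50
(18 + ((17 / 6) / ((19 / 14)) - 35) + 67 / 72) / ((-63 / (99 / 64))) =210397 / 612864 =0.34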